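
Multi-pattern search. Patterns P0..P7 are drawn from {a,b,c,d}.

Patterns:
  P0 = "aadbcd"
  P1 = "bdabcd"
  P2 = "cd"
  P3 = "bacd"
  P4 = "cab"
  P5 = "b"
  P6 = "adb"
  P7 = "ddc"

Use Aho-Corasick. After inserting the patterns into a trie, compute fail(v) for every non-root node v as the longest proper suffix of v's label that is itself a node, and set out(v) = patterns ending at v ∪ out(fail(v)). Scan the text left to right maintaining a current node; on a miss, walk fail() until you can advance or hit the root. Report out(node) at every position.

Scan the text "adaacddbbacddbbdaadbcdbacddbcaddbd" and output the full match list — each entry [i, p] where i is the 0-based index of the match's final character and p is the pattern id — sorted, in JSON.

Build:
Trie (insert patterns):
  0='ε' goto a→1 b→7 c→13 d→22
  1='a' goto a→2 d→20
  2='aa' goto d→3
  3='aad' goto b→4
  4='aadb' goto c→5
  5='aadbc' goto d→6
  6='aadbcd' goto ·  [P0 ends]
  7='b' goto a→15 d→8  [P5 ends]
  8='bd' goto a→9
  9='bda' goto b→10
  10='bdab' goto c→11
  11='bdabc' goto d→12
  12='bdabcd' goto ·  [P1 ends]
  13='c' goto a→18 d→14
  14='cd' goto ·  [P2 ends]
  15='ba' goto c→16
  16='bac' goto d→17
  17='bacd' goto ·  [P3 ends]
  18='ca' goto b→19
  19='cab' goto ·  [P4 ends]
  20='ad' goto b→21
  21='adb' goto ·  [P6 ends]
  22='d' goto d→23
  23='dd' goto c→24
  24='ddc' goto ·  [P7 ends]

BFS fail/out derivation:
  fail(1) 'a': from fail(0)=0 chase 'a': 0 ⇒ 0;  out=∅∪out(0)=∅
  fail(7) 'b': from fail(0)=0 chase 'b': 0 ⇒ 0;  out={5}∪out(0)={5}
  fail(13) 'c': from fail(0)=0 chase 'c': 0 ⇒ 0;  out=∅∪out(0)=∅
  fail(22) 'd': from fail(0)=0 chase 'd': 0 ⇒ 0;  out=∅∪out(0)=∅
  fail(2) 'aa': from fail(1)=0 chase 'a': 0 ⇒ 1;  out=∅∪out(1)=∅
  fail(8) 'bd': from fail(7)=0 chase 'd': 0 ⇒ 22;  out=∅∪out(22)=∅
  fail(14) 'cd': from fail(13)=0 chase 'd': 0 ⇒ 22;  out={2}∪out(22)={2}
  fail(15) 'ba': from fail(7)=0 chase 'a': 0 ⇒ 1;  out=∅∪out(1)=∅
  fail(18) 'ca': from fail(13)=0 chase 'a': 0 ⇒ 1;  out=∅∪out(1)=∅
  fail(20) 'ad': from fail(1)=0 chase 'd': 0 ⇒ 22;  out=∅∪out(22)=∅
  fail(23) 'dd': from fail(22)=0 chase 'd': 0 ⇒ 22;  out=∅∪out(22)=∅
  fail(3) 'aad': from fail(2)=1 chase 'd': 1 ⇒ 20;  out=∅∪out(20)=∅
  fail(9) 'bda': from fail(8)=22 chase 'a': 22→0 ⇒ 1;  out=∅∪out(1)=∅
  fail(16) 'bac': from fail(15)=1 chase 'c': 1→0 ⇒ 13;  out=∅∪out(13)=∅
  fail(19) 'cab': from fail(18)=1 chase 'b': 1→0 ⇒ 7;  out={4}∪out(7)={4,5}
  fail(21) 'adb': from fail(20)=22 chase 'b': 22→0 ⇒ 7;  out={6}∪out(7)={5,6}
  fail(24) 'ddc': from fail(23)=22 chase 'c': 22→0 ⇒ 13;  out={7}∪out(13)={7}
  fail(4) 'aadb': from fail(3)=20 chase 'b': 20 ⇒ 21;  out=∅∪out(21)={5,6}
  fail(10) 'bdab': from fail(9)=1 chase 'b': 1→0 ⇒ 7;  out=∅∪out(7)={5}
  fail(17) 'bacd': from fail(16)=13 chase 'd': 13 ⇒ 14;  out={3}∪out(14)={2,3}
  fail(5) 'aadbc': from fail(4)=21 chase 'c': 21→7→0 ⇒ 13;  out=∅∪out(13)=∅
  fail(11) 'bdabc': from fail(10)=7 chase 'c': 7→0 ⇒ 13;  out=∅∪out(13)=∅
  fail(6) 'aadbcd': from fail(5)=13 chase 'd': 13 ⇒ 14;  out={0}∪out(14)={0,2}
  fail(12) 'bdabcd': from fail(11)=13 chase 'd': 13 ⇒ 14;  out={1}∪out(14)={1,2}

Scan:
i=0 'a': node 0→1
i=1 'd': node 1→20
i=2 'a': node 20→1 ·f
i=3 'a': node 1→2
i=4 'c': node 2→13 ·f
i=5 'd': node 13→14  → match P2@[4:5]
i=6 'd': node 14→23 ·f
i=7 'b': node 23→7 ·f  → match P5@[7:7]
i=8 'b': node 7→7 ·f  → match P5@[8:8]
i=9 'a': node 7→15
i=10 'c': node 15→16
i=11 'd': node 16→17  → match P2@[10:11],P3@[8:11]
i=12 'd': node 17→23 ·f
i=13 'b': node 23→7 ·f  → match P5@[13:13]
i=14 'b': node 7→7 ·f  → match P5@[14:14]
i=15 'd': node 7→8
i=16 'a': node 8→9
i=17 'a': node 9→2 ·f
i=18 'd': node 2→3
i=19 'b': node 3→4  → match P5@[19:19],P6@[17:19]
i=20 'c': node 4→5
i=21 'd': node 5→6  → match P0@[16:21],P2@[20:21]
i=22 'b': node 6→7 ·f  → match P5@[22:22]
i=23 'a': node 7→15
i=24 'c': node 15→16
i=25 'd': node 16→17  → match P2@[24:25],P3@[22:25]
i=26 'd': node 17→23 ·f
i=27 'b': node 23→7 ·f  → match P5@[27:27]
i=28 'c': node 7→13 ·f
i=29 'a': node 13→18
i=30 'd': node 18→20 ·f
i=31 'd': node 20→23 ·f
i=32 'b': node 23→7 ·f  → match P5@[32:32]
i=33 'd': node 7→8

Result: [[5,2],[7,5],[8,5],[11,2],[11,3],[13,5],[14,5],[19,5],[19,6],[21,0],[21,2],[22,5],[25,2],[25,3],[27,5],[32,5]]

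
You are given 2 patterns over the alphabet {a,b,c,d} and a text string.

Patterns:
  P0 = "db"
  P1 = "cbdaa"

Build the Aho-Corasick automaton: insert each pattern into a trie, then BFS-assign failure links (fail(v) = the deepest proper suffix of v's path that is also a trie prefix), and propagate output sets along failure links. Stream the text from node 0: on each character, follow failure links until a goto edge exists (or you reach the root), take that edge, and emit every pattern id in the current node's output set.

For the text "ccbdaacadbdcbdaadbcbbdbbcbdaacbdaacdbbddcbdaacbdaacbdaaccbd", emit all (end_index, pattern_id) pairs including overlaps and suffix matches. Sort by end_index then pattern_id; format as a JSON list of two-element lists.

Construct AC machine:
Trie (insert patterns):
  n0 'ε': c→3 d→1
  n1 'd': b→2
  n2 'db': ·  ←P0
  n3 'c': b→4
  n4 'cb': d→5
  n5 'cbd': a→6
  n6 'cbda': a→7
  n7 'cbdaa': ·  ←P1

Failure links (BFS by depth):
  n1('d'): parent n0 fail=0; on 'd' 0 → fail=0;  out ∅∪∅=∅
  n3('c'): parent n0 fail=0; on 'c' 0 → fail=0;  out ∅∪∅=∅
  n2('db'): parent n1 fail=0; on 'b' 0 → fail=0;  out {0}∪∅={0}
  n4('cb'): parent n3 fail=0; on 'b' 0 → fail=0;  out ∅∪∅=∅
  n5('cbd'): parent n4 fail=0; on 'd' 0 → fail=1;  out ∅∪∅=∅
  n6('cbda'): parent n5 fail=1; on 'a' 1→0 → fail=0;  out ∅∪∅=∅
  n7('cbdaa'): parent n6 fail=0; on 'a' 0 → fail=0;  out {1}∪∅={1}

Text stream:
i=0 'c': node 0→3
i=1 'c': node 3→3 (fail-walked)
i=2 'b': node 3→4
i=3 'd': node 4→5
i=4 'a': node 5→6
i=5 'a': node 6→7  → match P1@[1:5]
i=6 'c': node 7→3 (fail-walked)
i=7 'a': node 3→0 (fail-walked)
i=8 'd': node 0→1
i=9 'b': node 1→2  → match P0@[8:9]
i=10 'd': node 2→1 (fail-walked)
i=11 'c': node 1→3 (fail-walked)
i=12 'b': node 3→4
i=13 'd': node 4→5
i=14 'a': node 5→6
i=15 'a': node 6→7  → match P1@[11:15]
i=16 'd': node 7→1 (fail-walked)
i=17 'b': node 1→2  → match P0@[16:17]
i=18 'c': node 2→3 (fail-walked)
i=19 'b': node 3→4
i=20 'b': node 4→0 (fail-walked)
i=21 'd': node 0→1
i=22 'b': node 1→2  → match P0@[21:22]
i=23 'b': node 2→0 (fail-walked)
i=24 'c': node 0→3
i=25 'b': node 3→4
i=26 'd': node 4→5
i=27 'a': node 5→6
i=28 'a': node 6→7  → match P1@[24:28]
i=29 'c': node 7→3 (fail-walked)
i=30 'b': node 3→4
i=31 'd': node 4→5
i=32 'a': node 5→6
i=33 'a': node 6→7  → match P1@[29:33]
i=34 'c': node 7→3 (fail-walked)
i=35 'd': node 3→1 (fail-walked)
i=36 'b': node 1→2  → match P0@[35:36]
i=37 'b': node 2→0 (fail-walked)
i=38 'd': node 0→1
i=39 'd': node 1→1 (fail-walked)
i=40 'c': node 1→3 (fail-walked)
i=41 'b': node 3→4
i=42 'd': node 4→5
i=43 'a': node 5→6
i=44 'a': node 6→7  → match P1@[40:44]
i=45 'c': node 7→3 (fail-walked)
i=46 'b': node 3→4
i=47 'd': node 4→5
i=48 'a': node 5→6
i=49 'a': node 6→7  → match P1@[45:49]
i=50 'c': node 7→3 (fail-walked)
i=51 'b': node 3→4
i=52 'd': node 4→5
i=53 'a': node 5→6
i=54 'a': node 6→7  → match P1@[50:54]
i=55 'c': node 7→3 (fail-walked)
i=56 'c': node 3→3 (fail-walked)
i=57 'b': node 3→4
i=58 'd': node 4→5

All matches (sorted): [[5,1],[9,0],[15,1],[17,0],[22,0],[28,1],[33,1],[36,0],[44,1],[49,1],[54,1]]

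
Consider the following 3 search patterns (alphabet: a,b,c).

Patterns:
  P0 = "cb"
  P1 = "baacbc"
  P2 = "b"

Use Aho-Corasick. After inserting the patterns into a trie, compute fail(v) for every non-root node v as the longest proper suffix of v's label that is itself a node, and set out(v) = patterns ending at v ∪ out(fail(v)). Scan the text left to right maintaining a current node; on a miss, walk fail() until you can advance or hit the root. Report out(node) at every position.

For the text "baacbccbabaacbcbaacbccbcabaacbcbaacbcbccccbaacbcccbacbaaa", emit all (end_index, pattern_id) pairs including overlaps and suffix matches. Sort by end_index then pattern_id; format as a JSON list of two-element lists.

Construct AC machine:
Trie (insert patterns):
  n0 'ε': b→3 c→1
  n1 'c': b→2
  n2 'cb': ·  [P0 ends]
  n3 'b': a→4  [P2 ends]
  n4 'ba': a→5
  n5 'baa': c→6
  n6 'baac': b→7
  n7 'baacb': c→8
  n8 'baacbc': ·  [P1 ends]

BFS fail/out derivation:
  fail(1) 'c': from fail(0)=0 chase 'c': 0 ⇒ 0;  out=∅∪out(0)=∅
  fail(3) 'b': from fail(0)=0 chase 'b': 0 ⇒ 0;  out={2}∪out(0)={2}
  fail(2) 'cb': from fail(1)=0 chase 'b': 0 ⇒ 3;  out={0}∪out(3)={0,2}
  fail(4) 'ba': from fail(3)=0 chase 'a': 0 ⇒ 0;  out=∅∪out(0)=∅
  fail(5) 'baa': from fail(4)=0 chase 'a': 0 ⇒ 0;  out=∅∪out(0)=∅
  fail(6) 'baac': from fail(5)=0 chase 'c': 0 ⇒ 1;  out=∅∪out(1)=∅
  fail(7) 'baacb': from fail(6)=1 chase 'b': 1 ⇒ 2;  out=∅∪out(2)={0,2}
  fail(8) 'baacbc': from fail(7)=2 chase 'c': 2→3→0 ⇒ 1;  out={1}∪out(1)={1}

Scan:
i=0 'b': node 0→3  ** P2@[0:0]
i=1 'a': node 3→4
i=2 'a': node 4→5
i=3 'c': node 5→6
i=4 'b': node 6→7  ** P0@[3:4],P2@[4:4]
i=5 'c': node 7→8  ** P1@[0:5]
i=6 'c': node 8→1 (fail-walked)
i=7 'b': node 1→2  ** P0@[6:7],P2@[7:7]
i=8 'a': node 2→4 (fail-walked)
i=9 'b': node 4→3 (fail-walked)  ** P2@[9:9]
i=10 'a': node 3→4
i=11 'a': node 4→5
i=12 'c': node 5→6
i=13 'b': node 6→7  ** P0@[12:13],P2@[13:13]
i=14 'c': node 7→8  ** P1@[9:14]
i=15 'b': node 8→2 (fail-walked)  ** P0@[14:15],P2@[15:15]
i=16 'a': node 2→4 (fail-walked)
i=17 'a': node 4→5
i=18 'c': node 5→6
i=19 'b': node 6→7  ** P0@[18:19],P2@[19:19]
i=20 'c': node 7→8  ** P1@[15:20]
i=21 'c': node 8→1 (fail-walked)
i=22 'b': node 1→2  ** P0@[21:22],P2@[22:22]
i=23 'c': node 2→1 (fail-walked)
i=24 'a': node 1→0 (fail-walked)
i=25 'b': node 0→3  ** P2@[25:25]
i=26 'a': node 3→4
i=27 'a': node 4→5
i=28 'c': node 5→6
i=29 'b': node 6→7  ** P0@[28:29],P2@[29:29]
i=30 'c': node 7→8  ** P1@[25:30]
i=31 'b': node 8→2 (fail-walked)  ** P0@[30:31],P2@[31:31]
i=32 'a': node 2→4 (fail-walked)
i=33 'a': node 4→5
i=34 'c': node 5→6
i=35 'b': node 6→7  ** P0@[34:35],P2@[35:35]
i=36 'c': node 7→8  ** P1@[31:36]
i=37 'b': node 8→2 (fail-walked)  ** P0@[36:37],P2@[37:37]
i=38 'c': node 2→1 (fail-walked)
i=39 'c': node 1→1 (fail-walked)
i=40 'c': node 1→1 (fail-walked)
i=41 'c': node 1→1 (fail-walked)
i=42 'b': node 1→2  ** P0@[41:42],P2@[42:42]
i=43 'a': node 2→4 (fail-walked)
i=44 'a': node 4→5
i=45 'c': node 5→6
i=46 'b': node 6→7  ** P0@[45:46],P2@[46:46]
i=47 'c': node 7→8  ** P1@[42:47]
i=48 'c': node 8→1 (fail-walked)
i=49 'c': node 1→1 (fail-walked)
i=50 'b': node 1→2  ** P0@[49:50],P2@[50:50]
i=51 'a': node 2→4 (fail-walked)
i=52 'c': node 4→1 (fail-walked)
i=53 'b': node 1→2  ** P0@[52:53],P2@[53:53]
i=54 'a': node 2→4 (fail-walked)
i=55 'a': node 4→5
i=56 'a': node 5→0 (fail-walked)

All matches (sorted): [[0,2],[4,0],[4,2],[5,1],[7,0],[7,2],[9,2],[13,0],[13,2],[14,1],[15,0],[15,2],[19,0],[19,2],[20,1],[22,0],[22,2],[25,2],[29,0],[29,2],[30,1],[31,0],[31,2],[35,0],[35,2],[36,1],[37,0],[37,2],[42,0],[42,2],[46,0],[46,2],[47,1],[50,0],[50,2],[53,0],[53,2]]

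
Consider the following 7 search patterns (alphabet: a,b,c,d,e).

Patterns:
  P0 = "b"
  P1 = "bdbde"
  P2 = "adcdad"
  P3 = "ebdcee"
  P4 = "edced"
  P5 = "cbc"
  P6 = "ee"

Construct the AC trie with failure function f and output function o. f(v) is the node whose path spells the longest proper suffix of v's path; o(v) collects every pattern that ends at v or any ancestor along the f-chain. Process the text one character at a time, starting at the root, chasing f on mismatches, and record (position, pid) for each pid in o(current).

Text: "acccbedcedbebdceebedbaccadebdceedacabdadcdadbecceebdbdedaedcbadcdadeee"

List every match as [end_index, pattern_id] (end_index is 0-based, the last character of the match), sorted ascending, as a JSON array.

Build:
Trie (insert patterns):
  0='ε' goto a→6 b→1 c→22 e→12
  1='b' goto d→2  ←P0
  2='bd' goto b→3
  3='bdb' goto d→4
  4='bdbd' goto e→5
  5='bdbde' goto ·  ←P1
  6='a' goto d→7
  7='ad' goto c→8
  8='adc' goto d→9
  9='adcd' goto a→10
  10='adcda' goto d→11
  11='adcdad' goto ·  ←P2
  12='e' goto b→13 d→18 e→25
  13='eb' goto d→14
  14='ebd' goto c→15
  15='ebdc' goto e→16
  16='ebdce' goto e→17
  17='ebdcee' goto ·  ←P3
  18='ed' goto c→19
  19='edc' goto e→20
  20='edce' goto d→21
  21='edced' goto ·  ←P4
  22='c' goto b→23
  23='cb' goto c→24
  24='cbc' goto ·  ←P5
  25='ee' goto ·  ←P6

Failure links (BFS by depth):
  fail(1) 'b': from fail(0)=0 chase 'b': 0 ⇒ 0;  out={0}∪out(0)={0}
  fail(6) 'a': from fail(0)=0 chase 'a': 0 ⇒ 0;  out=∅∪out(0)=∅
  fail(12) 'e': from fail(0)=0 chase 'e': 0 ⇒ 0;  out=∅∪out(0)=∅
  fail(22) 'c': from fail(0)=0 chase 'c': 0 ⇒ 0;  out=∅∪out(0)=∅
  fail(2) 'bd': from fail(1)=0 chase 'd': 0 ⇒ 0;  out=∅∪out(0)=∅
  fail(7) 'ad': from fail(6)=0 chase 'd': 0 ⇒ 0;  out=∅∪out(0)=∅
  fail(13) 'eb': from fail(12)=0 chase 'b': 0 ⇒ 1;  out=∅∪out(1)={0}
  fail(18) 'ed': from fail(12)=0 chase 'd': 0 ⇒ 0;  out=∅∪out(0)=∅
  fail(23) 'cb': from fail(22)=0 chase 'b': 0 ⇒ 1;  out=∅∪out(1)={0}
  fail(25) 'ee': from fail(12)=0 chase 'e': 0 ⇒ 12;  out={6}∪out(12)={6}
  fail(3) 'bdb': from fail(2)=0 chase 'b': 0 ⇒ 1;  out=∅∪out(1)={0}
  fail(8) 'adc': from fail(7)=0 chase 'c': 0 ⇒ 22;  out=∅∪out(22)=∅
  fail(14) 'ebd': from fail(13)=1 chase 'd': 1 ⇒ 2;  out=∅∪out(2)=∅
  fail(19) 'edc': from fail(18)=0 chase 'c': 0 ⇒ 22;  out=∅∪out(22)=∅
  fail(24) 'cbc': from fail(23)=1 chase 'c': 1→0 ⇒ 22;  out={5}∪out(22)={5}
  fail(4) 'bdbd': from fail(3)=1 chase 'd': 1 ⇒ 2;  out=∅∪out(2)=∅
  fail(9) 'adcd': from fail(8)=22 chase 'd': 22→0 ⇒ 0;  out=∅∪out(0)=∅
  fail(15) 'ebdc': from fail(14)=2 chase 'c': 2→0 ⇒ 22;  out=∅∪out(22)=∅
  fail(20) 'edce': from fail(19)=22 chase 'e': 22→0 ⇒ 12;  out=∅∪out(12)=∅
  fail(5) 'bdbde': from fail(4)=2 chase 'e': 2→0 ⇒ 12;  out={1}∪out(12)={1}
  fail(10) 'adcda': from fail(9)=0 chase 'a': 0 ⇒ 6;  out=∅∪out(6)=∅
  fail(16) 'ebdce': from fail(15)=22 chase 'e': 22→0 ⇒ 12;  out=∅∪out(12)=∅
  fail(21) 'edced': from fail(20)=12 chase 'd': 12 ⇒ 18;  out={4}∪out(18)={4}
  fail(11) 'adcdad': from fail(10)=6 chase 'd': 6 ⇒ 7;  out={2}∪out(7)={2}
  fail(17) 'ebdcee': from fail(16)=12 chase 'e': 12 ⇒ 25;  out={3}∪out(25)={3,6}

Scan:
i=0 'a': node 0→6
i=1 'c': node 6→22 (via fail)
i=2 'c': node 22→22 (via fail)
i=3 'c': node 22→22 (via fail)
i=4 'b': node 22→23  ** P0@[4:4]
i=5 'e': node 23→12 (via fail)
i=6 'd': node 12→18
i=7 'c': node 18→19
i=8 'e': node 19→20
i=9 'd': node 20→21  ** P4@[5:9]
i=10 'b': node 21→1 (via fail)  ** P0@[10:10]
i=11 'e': node 1→12 (via fail)
i=12 'b': node 12→13  ** P0@[12:12]
i=13 'd': node 13→14
i=14 'c': node 14→15
i=15 'e': node 15→16
i=16 'e': node 16→17  ** P3@[11:16],P6@[15:16]
i=17 'b': node 17→13 (via fail)  ** P0@[17:17]
i=18 'e': node 13→12 (via fail)
i=19 'd': node 12→18
i=20 'b': node 18→1 (via fail)  ** P0@[20:20]
i=21 'a': node 1→6 (via fail)
i=22 'c': node 6→22 (via fail)
i=23 'c': node 22→22 (via fail)
i=24 'a': node 22→6 (via fail)
i=25 'd': node 6→7
i=26 'e': node 7→12 (via fail)
i=27 'b': node 12→13  ** P0@[27:27]
i=28 'd': node 13→14
i=29 'c': node 14→15
i=30 'e': node 15→16
i=31 'e': node 16→17  ** P3@[26:31],P6@[30:31]
i=32 'd': node 17→18 (via fail)
i=33 'a': node 18→6 (via fail)
i=34 'c': node 6→22 (via fail)
i=35 'a': node 22→6 (via fail)
i=36 'b': node 6→1 (via fail)  ** P0@[36:36]
i=37 'd': node 1→2
i=38 'a': node 2→6 (via fail)
i=39 'd': node 6→7
i=40 'c': node 7→8
i=41 'd': node 8→9
i=42 'a': node 9→10
i=43 'd': node 10→11  ** P2@[38:43]
i=44 'b': node 11→1 (via fail)  ** P0@[44:44]
i=45 'e': node 1→12 (via fail)
i=46 'c': node 12→22 (via fail)
i=47 'c': node 22→22 (via fail)
i=48 'e': node 22→12 (via fail)
i=49 'e': node 12→25  ** P6@[48:49]
i=50 'b': node 25→13 (via fail)  ** P0@[50:50]
i=51 'd': node 13→14
i=52 'b': node 14→3 (via fail)  ** P0@[52:52]
i=53 'd': node 3→4
i=54 'e': node 4→5  ** P1@[50:54]
i=55 'd': node 5→18 (via fail)
i=56 'a': node 18→6 (via fail)
i=57 'e': node 6→12 (via fail)
i=58 'd': node 12→18
i=59 'c': node 18→19
i=60 'b': node 19→23 (via fail)  ** P0@[60:60]
i=61 'a': node 23→6 (via fail)
i=62 'd': node 6→7
i=63 'c': node 7→8
i=64 'd': node 8→9
i=65 'a': node 9→10
i=66 'd': node 10→11  ** P2@[61:66]
i=67 'e': node 11→12 (via fail)
i=68 'e': node 12→25  ** P6@[67:68]
i=69 'e': node 25→25 (via fail)  ** P6@[68:69]

All matches (sorted): [[4,0],[9,4],[10,0],[12,0],[16,3],[16,6],[17,0],[20,0],[27,0],[31,3],[31,6],[36,0],[43,2],[44,0],[49,6],[50,0],[52,0],[54,1],[60,0],[66,2],[68,6],[69,6]]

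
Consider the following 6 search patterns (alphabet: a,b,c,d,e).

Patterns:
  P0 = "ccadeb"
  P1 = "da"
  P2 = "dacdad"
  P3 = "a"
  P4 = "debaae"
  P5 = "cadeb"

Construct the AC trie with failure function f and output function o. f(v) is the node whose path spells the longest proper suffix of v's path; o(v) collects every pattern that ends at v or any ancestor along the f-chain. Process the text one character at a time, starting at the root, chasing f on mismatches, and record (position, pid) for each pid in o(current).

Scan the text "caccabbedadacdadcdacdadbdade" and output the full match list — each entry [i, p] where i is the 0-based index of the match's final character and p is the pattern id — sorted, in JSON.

Construct AC machine:
Trie nodes:
  0='ε' goto a→13 c→1 d→7
  1='c' goto a→19 c→2
  2='cc' goto a→3
  3='cca' goto d→4
  4='ccad' goto e→5
  5='ccade' goto b→6
  6='ccadeb' goto ·  ←P0
  7='d' goto a→8 e→14
  8='da' goto c→9  ←P1
  9='dac' goto d→10
  10='dacd' goto a→11
  11='dacda' goto d→12
  12='dacdad' goto ·  ←P2
  13='a' goto ·  ←P3
  14='de' goto b→15
  15='deb' goto a→16
  16='deba' goto a→17
  17='debaa' goto e→18
  18='debaae' goto ·  ←P4
  19='ca' goto d→20
  20='cad' goto e→21
  21='cade' goto b→22
  22='cadeb' goto ·  ←P5

Failure links (BFS by depth):
  fail(1) 'c': from fail(0)=0 chase 'c': 0 ⇒ 0;  out=∅∪out(0)=∅
  fail(7) 'd': from fail(0)=0 chase 'd': 0 ⇒ 0;  out=∅∪out(0)=∅
  fail(13) 'a': from fail(0)=0 chase 'a': 0 ⇒ 0;  out={3}∪out(0)={3}
  fail(2) 'cc': from fail(1)=0 chase 'c': 0 ⇒ 1;  out=∅∪out(1)=∅
  fail(8) 'da': from fail(7)=0 chase 'a': 0 ⇒ 13;  out={1}∪out(13)={1,3}
  fail(14) 'de': from fail(7)=0 chase 'e': 0 ⇒ 0;  out=∅∪out(0)=∅
  fail(19) 'ca': from fail(1)=0 chase 'a': 0 ⇒ 13;  out=∅∪out(13)={3}
  fail(3) 'cca': from fail(2)=1 chase 'a': 1 ⇒ 19;  out=∅∪out(19)={3}
  fail(9) 'dac': from fail(8)=13 chase 'c': 13→0 ⇒ 1;  out=∅∪out(1)=∅
  fail(15) 'deb': from fail(14)=0 chase 'b': 0 ⇒ 0;  out=∅∪out(0)=∅
  fail(20) 'cad': from fail(19)=13 chase 'd': 13→0 ⇒ 7;  out=∅∪out(7)=∅
  fail(4) 'ccad': from fail(3)=19 chase 'd': 19 ⇒ 20;  out=∅∪out(20)=∅
  fail(10) 'dacd': from fail(9)=1 chase 'd': 1→0 ⇒ 7;  out=∅∪out(7)=∅
  fail(16) 'deba': from fail(15)=0 chase 'a': 0 ⇒ 13;  out=∅∪out(13)={3}
  fail(21) 'cade': from fail(20)=7 chase 'e': 7 ⇒ 14;  out=∅∪out(14)=∅
  fail(5) 'ccade': from fail(4)=20 chase 'e': 20 ⇒ 21;  out=∅∪out(21)=∅
  fail(11) 'dacda': from fail(10)=7 chase 'a': 7 ⇒ 8;  out=∅∪out(8)={1,3}
  fail(17) 'debaa': from fail(16)=13 chase 'a': 13→0 ⇒ 13;  out=∅∪out(13)={3}
  fail(22) 'cadeb': from fail(21)=14 chase 'b': 14 ⇒ 15;  out={5}∪out(15)={5}
  fail(6) 'ccadeb': from fail(5)=21 chase 'b': 21 ⇒ 22;  out={0}∪out(22)={0,5}
  fail(12) 'dacdad': from fail(11)=8 chase 'd': 8→13→0 ⇒ 7;  out={2}∪out(7)={2}
  fail(18) 'debaae': from fail(17)=13 chase 'e': 13→0 ⇒ 0;  out={4}∪out(0)={4}

Scan:
[0] read 'c'  n0⇒n1
[1] read 'a'  n1⇒n19  emit P3@[1:1]
[2] read 'c'  n19⇒n1 ·f
[3] read 'c'  n1⇒n2
[4] read 'a'  n2⇒n3  emit P3@[4:4]
[5] read 'b'  n3⇒n0 ·f
[6] read 'b'  n0⇒n0
[7] read 'e'  n0⇒n0
[8] read 'd'  n0⇒n7
[9] read 'a'  n7⇒n8  emit P1@[8:9],P3@[9:9]
[10] read 'd'  n8⇒n7 ·f
[11] read 'a'  n7⇒n8  emit P1@[10:11],P3@[11:11]
[12] read 'c'  n8⇒n9
[13] read 'd'  n9⇒n10
[14] read 'a'  n10⇒n11  emit P1@[13:14],P3@[14:14]
[15] read 'd'  n11⇒n12  emit P2@[10:15]
[16] read 'c'  n12⇒n1 ·f
[17] read 'd'  n1⇒n7 ·f
[18] read 'a'  n7⇒n8  emit P1@[17:18],P3@[18:18]
[19] read 'c'  n8⇒n9
[20] read 'd'  n9⇒n10
[21] read 'a'  n10⇒n11  emit P1@[20:21],P3@[21:21]
[22] read 'd'  n11⇒n12  emit P2@[17:22]
[23] read 'b'  n12⇒n0 ·f
[24] read 'd'  n0⇒n7
[25] read 'a'  n7⇒n8  emit P1@[24:25],P3@[25:25]
[26] read 'd'  n8⇒n7 ·f
[27] read 'e'  n7⇒n14

Matches: [[1,3],[4,3],[9,1],[9,3],[11,1],[11,3],[14,1],[14,3],[15,2],[18,1],[18,3],[21,1],[21,3],[22,2],[25,1],[25,3]]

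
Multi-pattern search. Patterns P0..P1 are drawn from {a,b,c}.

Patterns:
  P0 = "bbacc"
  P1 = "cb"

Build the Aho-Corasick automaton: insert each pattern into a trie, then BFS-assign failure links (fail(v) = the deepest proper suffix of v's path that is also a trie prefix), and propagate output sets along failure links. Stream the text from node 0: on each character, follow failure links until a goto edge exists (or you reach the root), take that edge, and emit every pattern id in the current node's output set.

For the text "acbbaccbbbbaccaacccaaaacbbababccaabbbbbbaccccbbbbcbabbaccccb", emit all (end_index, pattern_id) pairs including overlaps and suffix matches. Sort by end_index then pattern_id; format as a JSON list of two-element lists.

Build:
Trie (insert patterns):
  n0 'ε': b→1 c→6
  n1 'b': b→2
  n2 'bb': a→3
  n3 'bba': c→4
  n4 'bbac': c→5
  n5 'bbacc': ·  ←P0
  n6 'c': b→7
  n7 'cb': ·  ←P1

BFS fail/out derivation:
  n1('b'): parent n0 fail=0; on 'b' 0 → fail=0;  out ∅∪∅=∅
  n6('c'): parent n0 fail=0; on 'c' 0 → fail=0;  out ∅∪∅=∅
  n2('bb'): parent n1 fail=0; on 'b' 0 → fail=1;  out ∅∪∅=∅
  n7('cb'): parent n6 fail=0; on 'b' 0 → fail=1;  out {1}∪∅={1}
  n3('bba'): parent n2 fail=1; on 'a' 1→0 → fail=0;  out ∅∪∅=∅
  n4('bbac'): parent n3 fail=0; on 'c' 0 → fail=6;  out ∅∪∅=∅
  n5('bbacc'): parent n4 fail=6; on 'c' 6→0 → fail=6;  out {0}∪∅={0}

Run:
i=0 'a': node 0→0
i=1 'c': node 0→6
i=2 'b': node 6→7  emit P1@[1:2]
i=3 'b': node 7→2 (fail-walked)
i=4 'a': node 2→3
i=5 'c': node 3→4
i=6 'c': node 4→5  emit P0@[2:6]
i=7 'b': node 5→7 (fail-walked)  emit P1@[6:7]
i=8 'b': node 7→2 (fail-walked)
i=9 'b': node 2→2 (fail-walked)
i=10 'b': node 2→2 (fail-walked)
i=11 'a': node 2→3
i=12 'c': node 3→4
i=13 'c': node 4→5  emit P0@[9:13]
i=14 'a': node 5→0 (fail-walked)
i=15 'a': node 0→0
i=16 'c': node 0→6
i=17 'c': node 6→6 (fail-walked)
i=18 'c': node 6→6 (fail-walked)
i=19 'a': node 6→0 (fail-walked)
i=20 'a': node 0→0
i=21 'a': node 0→0
i=22 'a': node 0→0
i=23 'c': node 0→6
i=24 'b': node 6→7  emit P1@[23:24]
i=25 'b': node 7→2 (fail-walked)
i=26 'a': node 2→3
i=27 'b': node 3→1 (fail-walked)
i=28 'a': node 1→0 (fail-walked)
i=29 'b': node 0→1
i=30 'c': node 1→6 (fail-walked)
i=31 'c': node 6→6 (fail-walked)
i=32 'a': node 6→0 (fail-walked)
i=33 'a': node 0→0
i=34 'b': node 0→1
i=35 'b': node 1→2
i=36 'b': node 2→2 (fail-walked)
i=37 'b': node 2→2 (fail-walked)
i=38 'b': node 2→2 (fail-walked)
i=39 'b': node 2→2 (fail-walked)
i=40 'a': node 2→3
i=41 'c': node 3→4
i=42 'c': node 4→5  emit P0@[38:42]
i=43 'c': node 5→6 (fail-walked)
i=44 'c': node 6→6 (fail-walked)
i=45 'b': node 6→7  emit P1@[44:45]
i=46 'b': node 7→2 (fail-walked)
i=47 'b': node 2→2 (fail-walked)
i=48 'b': node 2→2 (fail-walked)
i=49 'c': node 2→6 (fail-walked)
i=50 'b': node 6→7  emit P1@[49:50]
i=51 'a': node 7→0 (fail-walked)
i=52 'b': node 0→1
i=53 'b': node 1→2
i=54 'a': node 2→3
i=55 'c': node 3→4
i=56 'c': node 4→5  emit P0@[52:56]
i=57 'c': node 5→6 (fail-walked)
i=58 'c': node 6→6 (fail-walked)
i=59 'b': node 6→7  emit P1@[58:59]

Matches: [[2,1],[6,0],[7,1],[13,0],[24,1],[42,0],[45,1],[50,1],[56,0],[59,1]]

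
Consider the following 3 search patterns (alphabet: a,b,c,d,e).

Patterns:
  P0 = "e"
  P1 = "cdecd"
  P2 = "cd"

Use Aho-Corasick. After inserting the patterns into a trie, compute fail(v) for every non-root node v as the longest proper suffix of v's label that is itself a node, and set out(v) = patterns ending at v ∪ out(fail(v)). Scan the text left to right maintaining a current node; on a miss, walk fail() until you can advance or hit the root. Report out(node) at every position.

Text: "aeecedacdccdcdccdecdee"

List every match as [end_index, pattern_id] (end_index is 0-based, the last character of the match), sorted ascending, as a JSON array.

Build:
Trie (insert patterns):
  n0 'ε': c→2 e→1
  n1 'e': ·  [P0 ends]
  n2 'c': d→3
  n3 'cd': e→4  [P2 ends]
  n4 'cde': c→5
  n5 'cdec': d→6
  n6 'cdecd': ·  [P1 ends]

BFS fail/out derivation:
  n1('e'): parent n0 fail=0; on 'e' 0 → fail=0;  out {0}∪∅={0}
  n2('c'): parent n0 fail=0; on 'c' 0 → fail=0;  out ∅∪∅=∅
  n3('cd'): parent n2 fail=0; on 'd' 0 → fail=0;  out {2}∪∅={2}
  n4('cde'): parent n3 fail=0; on 'e' 0 → fail=1;  out ∅∪{0}={0}
  n5('cdec'): parent n4 fail=1; on 'c' 1→0 → fail=2;  out ∅∪∅=∅
  n6('cdecd'): parent n5 fail=2; on 'd' 2 → fail=3;  out {1}∪{2}={1,2}

Run:
[0] read 'a'  n0⇒n0
[1] read 'e'  n0⇒n1  ** P0@[1:1]
[2] read 'e'  n1⇒n1 ·f  ** P0@[2:2]
[3] read 'c'  n1⇒n2 ·f
[4] read 'e'  n2⇒n1 ·f  ** P0@[4:4]
[5] read 'd'  n1⇒n0 ·f
[6] read 'a'  n0⇒n0
[7] read 'c'  n0⇒n2
[8] read 'd'  n2⇒n3  ** P2@[7:8]
[9] read 'c'  n3⇒n2 ·f
[10] read 'c'  n2⇒n2 ·f
[11] read 'd'  n2⇒n3  ** P2@[10:11]
[12] read 'c'  n3⇒n2 ·f
[13] read 'd'  n2⇒n3  ** P2@[12:13]
[14] read 'c'  n3⇒n2 ·f
[15] read 'c'  n2⇒n2 ·f
[16] read 'd'  n2⇒n3  ** P2@[15:16]
[17] read 'e'  n3⇒n4  ** P0@[17:17]
[18] read 'c'  n4⇒n5
[19] read 'd'  n5⇒n6  ** P1@[15:19],P2@[18:19]
[20] read 'e'  n6⇒n4 ·f  ** P0@[20:20]
[21] read 'e'  n4⇒n1 ·f  ** P0@[21:21]

Result: [[1,0],[2,0],[4,0],[8,2],[11,2],[13,2],[16,2],[17,0],[19,1],[19,2],[20,0],[21,0]]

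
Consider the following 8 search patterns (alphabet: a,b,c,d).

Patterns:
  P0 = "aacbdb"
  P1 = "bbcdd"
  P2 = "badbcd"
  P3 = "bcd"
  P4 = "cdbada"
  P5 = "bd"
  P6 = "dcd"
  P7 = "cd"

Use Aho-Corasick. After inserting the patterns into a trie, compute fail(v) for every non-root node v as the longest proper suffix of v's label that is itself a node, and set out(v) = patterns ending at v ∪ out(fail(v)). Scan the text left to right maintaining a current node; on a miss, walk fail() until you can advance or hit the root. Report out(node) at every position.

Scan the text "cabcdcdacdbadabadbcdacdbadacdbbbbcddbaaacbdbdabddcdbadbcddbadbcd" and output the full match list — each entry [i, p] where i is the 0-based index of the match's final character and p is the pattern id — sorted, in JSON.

Build automaton:
Trie (insert patterns):
  n0 'ε': a→1 b→7 c→19 d→26
  n1 'a': a→2
  n2 'aa': c→3
  n3 'aac': b→4
  n4 'aacb': d→5
  n5 'aacbd': b→6
  n6 'aacbdb': ·  [P0 ends]
  n7 'b': a→12 b→8 c→17 d→25
  n8 'bb': c→9
  n9 'bbc': d→10
  n10 'bbcd': d→11
  n11 'bbcdd': ·  [P1 ends]
  n12 'ba': d→13
  n13 'bad': b→14
  n14 'badb': c→15
  n15 'badbc': d→16
  n16 'badbcd': ·  [P2 ends]
  n17 'bc': d→18
  n18 'bcd': ·  [P3 ends]
  n19 'c': d→20
  n20 'cd': b→21  [P7 ends]
  n21 'cdb': a→22
  n22 'cdba': d→23
  n23 'cdbad': a→24
  n24 'cdbada': ·  [P4 ends]
  n25 'bd': ·  [P5 ends]
  n26 'd': c→27
  n27 'dc': d→28
  n28 'dcd': ·  [P6 ends]

BFS fail/out derivation:
  fail(1) 'a': from fail(0)=0 chase 'a': 0 ⇒ 0;  out=∅∪out(0)=∅
  fail(7) 'b': from fail(0)=0 chase 'b': 0 ⇒ 0;  out=∅∪out(0)=∅
  fail(19) 'c': from fail(0)=0 chase 'c': 0 ⇒ 0;  out=∅∪out(0)=∅
  fail(26) 'd': from fail(0)=0 chase 'd': 0 ⇒ 0;  out=∅∪out(0)=∅
  fail(2) 'aa': from fail(1)=0 chase 'a': 0 ⇒ 1;  out=∅∪out(1)=∅
  fail(8) 'bb': from fail(7)=0 chase 'b': 0 ⇒ 7;  out=∅∪out(7)=∅
  fail(12) 'ba': from fail(7)=0 chase 'a': 0 ⇒ 1;  out=∅∪out(1)=∅
  fail(17) 'bc': from fail(7)=0 chase 'c': 0 ⇒ 19;  out=∅∪out(19)=∅
  fail(20) 'cd': from fail(19)=0 chase 'd': 0 ⇒ 26;  out={7}∪out(26)={7}
  fail(25) 'bd': from fail(7)=0 chase 'd': 0 ⇒ 26;  out={5}∪out(26)={5}
  fail(27) 'dc': from fail(26)=0 chase 'c': 0 ⇒ 19;  out=∅∪out(19)=∅
  fail(3) 'aac': from fail(2)=1 chase 'c': 1→0 ⇒ 19;  out=∅∪out(19)=∅
  fail(9) 'bbc': from fail(8)=7 chase 'c': 7 ⇒ 17;  out=∅∪out(17)=∅
  fail(13) 'bad': from fail(12)=1 chase 'd': 1→0 ⇒ 26;  out=∅∪out(26)=∅
  fail(18) 'bcd': from fail(17)=19 chase 'd': 19 ⇒ 20;  out={3}∪out(20)={3,7}
  fail(21) 'cdb': from fail(20)=26 chase 'b': 26→0 ⇒ 7;  out=∅∪out(7)=∅
  fail(28) 'dcd': from fail(27)=19 chase 'd': 19 ⇒ 20;  out={6}∪out(20)={6,7}
  fail(4) 'aacb': from fail(3)=19 chase 'b': 19→0 ⇒ 7;  out=∅∪out(7)=∅
  fail(10) 'bbcd': from fail(9)=17 chase 'd': 17 ⇒ 18;  out=∅∪out(18)={3,7}
  fail(14) 'badb': from fail(13)=26 chase 'b': 26→0 ⇒ 7;  out=∅∪out(7)=∅
  fail(22) 'cdba': from fail(21)=7 chase 'a': 7 ⇒ 12;  out=∅∪out(12)=∅
  fail(5) 'aacbd': from fail(4)=7 chase 'd': 7 ⇒ 25;  out=∅∪out(25)={5}
  fail(11) 'bbcdd': from fail(10)=18 chase 'd': 18→20→26→0 ⇒ 26;  out={1}∪out(26)={1}
  fail(15) 'badbc': from fail(14)=7 chase 'c': 7 ⇒ 17;  out=∅∪out(17)=∅
  fail(23) 'cdbad': from fail(22)=12 chase 'd': 12 ⇒ 13;  out=∅∪out(13)=∅
  fail(6) 'aacbdb': from fail(5)=25 chase 'b': 25→26→0 ⇒ 7;  out={0}∪out(7)={0}
  fail(16) 'badbcd': from fail(15)=17 chase 'd': 17 ⇒ 18;  out={2}∪out(18)={2,3,7}
  fail(24) 'cdbada': from fail(23)=13 chase 'a': 13→26→0 ⇒ 1;  out={4}∪out(1)={4}

Scan:
i=0 'c': node 0→19
i=1 'a': node 19→1 (fail-walked)
i=2 'b': node 1→7 (fail-walked)
i=3 'c': node 7→17
i=4 'd': node 17→18  ** P3@[2:4],P7@[3:4]
i=5 'c': node 18→27 (fail-walked)
i=6 'd': node 27→28  ** P6@[4:6],P7@[5:6]
i=7 'a': node 28→1 (fail-walked)
i=8 'c': node 1→19 (fail-walked)
i=9 'd': node 19→20  ** P7@[8:9]
i=10 'b': node 20→21
i=11 'a': node 21→22
i=12 'd': node 22→23
i=13 'a': node 23→24  ** P4@[8:13]
i=14 'b': node 24→7 (fail-walked)
i=15 'a': node 7→12
i=16 'd': node 12→13
i=17 'b': node 13→14
i=18 'c': node 14→15
i=19 'd': node 15→16  ** P2@[14:19],P3@[17:19],P7@[18:19]
i=20 'a': node 16→1 (fail-walked)
i=21 'c': node 1→19 (fail-walked)
i=22 'd': node 19→20  ** P7@[21:22]
i=23 'b': node 20→21
i=24 'a': node 21→22
i=25 'd': node 22→23
i=26 'a': node 23→24  ** P4@[21:26]
i=27 'c': node 24→19 (fail-walked)
i=28 'd': node 19→20  ** P7@[27:28]
i=29 'b': node 20→21
i=30 'b': node 21→8 (fail-walked)
i=31 'b': node 8→8 (fail-walked)
i=32 'b': node 8→8 (fail-walked)
i=33 'c': node 8→9
i=34 'd': node 9→10  ** P3@[32:34],P7@[33:34]
i=35 'd': node 10→11  ** P1@[31:35]
i=36 'b': node 11→7 (fail-walked)
i=37 'a': node 7→12
i=38 'a': node 12→2 (fail-walked)
i=39 'a': node 2→2 (fail-walked)
i=40 'c': node 2→3
i=41 'b': node 3→4
i=42 'd': node 4→5  ** P5@[41:42]
i=43 'b': node 5→6  ** P0@[38:43]
i=44 'd': node 6→25 (fail-walked)  ** P5@[43:44]
i=45 'a': node 25→1 (fail-walked)
i=46 'b': node 1→7 (fail-walked)
i=47 'd': node 7→25  ** P5@[46:47]
i=48 'd': node 25→26 (fail-walked)
i=49 'c': node 26→27
i=50 'd': node 27→28  ** P6@[48:50],P7@[49:50]
i=51 'b': node 28→21 (fail-walked)
i=52 'a': node 21→22
i=53 'd': node 22→23
i=54 'b': node 23→14 (fail-walked)
i=55 'c': node 14→15
i=56 'd': node 15→16  ** P2@[51:56],P3@[54:56],P7@[55:56]
i=57 'd': node 16→26 (fail-walked)
i=58 'b': node 26→7 (fail-walked)
i=59 'a': node 7→12
i=60 'd': node 12→13
i=61 'b': node 13→14
i=62 'c': node 14→15
i=63 'd': node 15→16  ** P2@[58:63],P3@[61:63],P7@[62:63]

All matches (sorted): [[4,3],[4,7],[6,6],[6,7],[9,7],[13,4],[19,2],[19,3],[19,7],[22,7],[26,4],[28,7],[34,3],[34,7],[35,1],[42,5],[43,0],[44,5],[47,5],[50,6],[50,7],[56,2],[56,3],[56,7],[63,2],[63,3],[63,7]]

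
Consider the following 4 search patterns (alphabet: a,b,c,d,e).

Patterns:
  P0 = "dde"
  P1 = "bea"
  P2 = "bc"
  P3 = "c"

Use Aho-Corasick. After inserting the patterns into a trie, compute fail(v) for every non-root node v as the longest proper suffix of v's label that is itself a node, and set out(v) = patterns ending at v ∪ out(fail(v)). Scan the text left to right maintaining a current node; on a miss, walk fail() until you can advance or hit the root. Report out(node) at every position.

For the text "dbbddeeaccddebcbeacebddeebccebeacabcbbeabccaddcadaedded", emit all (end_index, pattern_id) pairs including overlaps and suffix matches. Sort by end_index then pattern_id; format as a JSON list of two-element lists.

Build:
Trie nodes:
  0='ε' goto b→4 c→8 d→1
  1='d' goto d→2
  2='dd' goto e→3
  3='dde' goto ·  [P0 ends]
  4='b' goto c→7 e→5
  5='be' goto a→6
  6='bea' goto ·  [P1 ends]
  7='bc' goto ·  [P2 ends]
  8='c' goto ·  [P3 ends]

BFS fail/out derivation:
  fail(1) 'd': from fail(0)=0 chase 'd': 0 ⇒ 0;  out=∅∪out(0)=∅
  fail(4) 'b': from fail(0)=0 chase 'b': 0 ⇒ 0;  out=∅∪out(0)=∅
  fail(8) 'c': from fail(0)=0 chase 'c': 0 ⇒ 0;  out={3}∪out(0)={3}
  fail(2) 'dd': from fail(1)=0 chase 'd': 0 ⇒ 1;  out=∅∪out(1)=∅
  fail(5) 'be': from fail(4)=0 chase 'e': 0 ⇒ 0;  out=∅∪out(0)=∅
  fail(7) 'bc': from fail(4)=0 chase 'c': 0 ⇒ 8;  out={2}∪out(8)={2,3}
  fail(3) 'dde': from fail(2)=1 chase 'e': 1→0 ⇒ 0;  out={0}∪out(0)={0}
  fail(6) 'bea': from fail(5)=0 chase 'a': 0 ⇒ 0;  out={1}∪out(0)={1}

Run:
[0] read 'd'  n0⇒n1
[1] read 'b'  n1⇒n4 (fail-walked)
[2] read 'b'  n4⇒n4 (fail-walked)
[3] read 'd'  n4⇒n1 (fail-walked)
[4] read 'd'  n1⇒n2
[5] read 'e'  n2⇒n3  ** P0@[3:5]
[6] read 'e'  n3⇒n0 (fail-walked)
[7] read 'a'  n0⇒n0
[8] read 'c'  n0⇒n8  ** P3@[8:8]
[9] read 'c'  n8⇒n8 (fail-walked)  ** P3@[9:9]
[10] read 'd'  n8⇒n1 (fail-walked)
[11] read 'd'  n1⇒n2
[12] read 'e'  n2⇒n3  ** P0@[10:12]
[13] read 'b'  n3⇒n4 (fail-walked)
[14] read 'c'  n4⇒n7  ** P2@[13:14],P3@[14:14]
[15] read 'b'  n7⇒n4 (fail-walked)
[16] read 'e'  n4⇒n5
[17] read 'a'  n5⇒n6  ** P1@[15:17]
[18] read 'c'  n6⇒n8 (fail-walked)  ** P3@[18:18]
[19] read 'e'  n8⇒n0 (fail-walked)
[20] read 'b'  n0⇒n4
[21] read 'd'  n4⇒n1 (fail-walked)
[22] read 'd'  n1⇒n2
[23] read 'e'  n2⇒n3  ** P0@[21:23]
[24] read 'e'  n3⇒n0 (fail-walked)
[25] read 'b'  n0⇒n4
[26] read 'c'  n4⇒n7  ** P2@[25:26],P3@[26:26]
[27] read 'c'  n7⇒n8 (fail-walked)  ** P3@[27:27]
[28] read 'e'  n8⇒n0 (fail-walked)
[29] read 'b'  n0⇒n4
[30] read 'e'  n4⇒n5
[31] read 'a'  n5⇒n6  ** P1@[29:31]
[32] read 'c'  n6⇒n8 (fail-walked)  ** P3@[32:32]
[33] read 'a'  n8⇒n0 (fail-walked)
[34] read 'b'  n0⇒n4
[35] read 'c'  n4⇒n7  ** P2@[34:35],P3@[35:35]
[36] read 'b'  n7⇒n4 (fail-walked)
[37] read 'b'  n4⇒n4 (fail-walked)
[38] read 'e'  n4⇒n5
[39] read 'a'  n5⇒n6  ** P1@[37:39]
[40] read 'b'  n6⇒n4 (fail-walked)
[41] read 'c'  n4⇒n7  ** P2@[40:41],P3@[41:41]
[42] read 'c'  n7⇒n8 (fail-walked)  ** P3@[42:42]
[43] read 'a'  n8⇒n0 (fail-walked)
[44] read 'd'  n0⇒n1
[45] read 'd'  n1⇒n2
[46] read 'c'  n2⇒n8 (fail-walked)  ** P3@[46:46]
[47] read 'a'  n8⇒n0 (fail-walked)
[48] read 'd'  n0⇒n1
[49] read 'a'  n1⇒n0 (fail-walked)
[50] read 'e'  n0⇒n0
[51] read 'd'  n0⇒n1
[52] read 'd'  n1⇒n2
[53] read 'e'  n2⇒n3  ** P0@[51:53]
[54] read 'd'  n3⇒n1 (fail-walked)

All matches (sorted): [[5,0],[8,3],[9,3],[12,0],[14,2],[14,3],[17,1],[18,3],[23,0],[26,2],[26,3],[27,3],[31,1],[32,3],[35,2],[35,3],[39,1],[41,2],[41,3],[42,3],[46,3],[53,0]]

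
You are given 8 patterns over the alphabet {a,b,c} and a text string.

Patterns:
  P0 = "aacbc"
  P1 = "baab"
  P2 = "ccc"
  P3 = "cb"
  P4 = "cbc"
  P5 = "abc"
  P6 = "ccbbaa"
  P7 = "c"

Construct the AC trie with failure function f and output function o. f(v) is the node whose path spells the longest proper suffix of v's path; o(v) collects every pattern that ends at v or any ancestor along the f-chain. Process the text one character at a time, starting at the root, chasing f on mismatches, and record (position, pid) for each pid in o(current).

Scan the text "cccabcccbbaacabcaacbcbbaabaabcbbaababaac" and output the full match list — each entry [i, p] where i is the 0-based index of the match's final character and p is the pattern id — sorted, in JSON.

Construct AC machine:
Trie (insert patterns):
  n0 'ε': a→1 b→6 c→10
  n1 'a': a→2 b→15
  n2 'aa': c→3
  n3 'aac': b→4
  n4 'aacb': c→5
  n5 'aacbc': ·  [P0 ends]
  n6 'b': a→7
  n7 'ba': a→8
  n8 'baa': b→9
  n9 'baab': ·  [P1 ends]
  n10 'c': b→13 c→11  [P7 ends]
  n11 'cc': b→17 c→12
  n12 'ccc': ·  [P2 ends]
  n13 'cb': c→14  [P3 ends]
  n14 'cbc': ·  [P4 ends]
  n15 'ab': c→16
  n16 'abc': ·  [P5 ends]
  n17 'ccb': b→18
  n18 'ccbb': a→19
  n19 'ccbba': a→20
  n20 'ccbbaa': ·  [P6 ends]

Failure links (BFS by depth):
  n1('a'): parent n0 fail=0; on 'a' 0 → fail=0;  out ∅∪∅=∅
  n6('b'): parent n0 fail=0; on 'b' 0 → fail=0;  out ∅∪∅=∅
  n10('c'): parent n0 fail=0; on 'c' 0 → fail=0;  out {7}∪∅={7}
  n2('aa'): parent n1 fail=0; on 'a' 0 → fail=1;  out ∅∪∅=∅
  n7('ba'): parent n6 fail=0; on 'a' 0 → fail=1;  out ∅∪∅=∅
  n11('cc'): parent n10 fail=0; on 'c' 0 → fail=10;  out ∅∪{7}={7}
  n13('cb'): parent n10 fail=0; on 'b' 0 → fail=6;  out {3}∪∅={3}
  n15('ab'): parent n1 fail=0; on 'b' 0 → fail=6;  out ∅∪∅=∅
  n3('aac'): parent n2 fail=1; on 'c' 1→0 → fail=10;  out ∅∪{7}={7}
  n8('baa'): parent n7 fail=1; on 'a' 1 → fail=2;  out ∅∪∅=∅
  n12('ccc'): parent n11 fail=10; on 'c' 10 → fail=11;  out {2}∪{7}={2,7}
  n14('cbc'): parent n13 fail=6; on 'c' 6→0 → fail=10;  out {4}∪{7}={4,7}
  n16('abc'): parent n15 fail=6; on 'c' 6→0 → fail=10;  out {5}∪{7}={5,7}
  n17('ccb'): parent n11 fail=10; on 'b' 10 → fail=13;  out ∅∪{3}={3}
  n4('aacb'): parent n3 fail=10; on 'b' 10 → fail=13;  out ∅∪{3}={3}
  n9('baab'): parent n8 fail=2; on 'b' 2→1 → fail=15;  out {1}∪∅={1}
  n18('ccbb'): parent n17 fail=13; on 'b' 13→6→0 → fail=6;  out ∅∪∅=∅
  n5('aacbc'): parent n4 fail=13; on 'c' 13 → fail=14;  out {0}∪{4,7}={0,4,7}
  n19('ccbba'): parent n18 fail=6; on 'a' 6 → fail=7;  out ∅∪∅=∅
  n20('ccbbaa'): parent n19 fail=7; on 'a' 7 → fail=8;  out {6}∪∅={6}

Run:
[0] read 'c'  n0⇒n10  ** P7@[0:0]
[1] read 'c'  n10⇒n11  ** P7@[1:1]
[2] read 'c'  n11⇒n12  ** P2@[0:2],P7@[2:2]
[3] read 'a'  n12⇒n1 (via fail)
[4] read 'b'  n1⇒n15
[5] read 'c'  n15⇒n16  ** P5@[3:5],P7@[5:5]
[6] read 'c'  n16⇒n11 (via fail)  ** P7@[6:6]
[7] read 'c'  n11⇒n12  ** P2@[5:7],P7@[7:7]
[8] read 'b'  n12⇒n17 (via fail)  ** P3@[7:8]
[9] read 'b'  n17⇒n18
[10] read 'a'  n18⇒n19
[11] read 'a'  n19⇒n20  ** P6@[6:11]
[12] read 'c'  n20⇒n3 (via fail)  ** P7@[12:12]
[13] read 'a'  n3⇒n1 (via fail)
[14] read 'b'  n1⇒n15
[15] read 'c'  n15⇒n16  ** P5@[13:15],P7@[15:15]
[16] read 'a'  n16⇒n1 (via fail)
[17] read 'a'  n1⇒n2
[18] read 'c'  n2⇒n3  ** P7@[18:18]
[19] read 'b'  n3⇒n4  ** P3@[18:19]
[20] read 'c'  n4⇒n5  ** P0@[16:20],P4@[18:20],P7@[20:20]
[21] read 'b'  n5⇒n13 (via fail)  ** P3@[20:21]
[22] read 'b'  n13⇒n6 (via fail)
[23] read 'a'  n6⇒n7
[24] read 'a'  n7⇒n8
[25] read 'b'  n8⇒n9  ** P1@[22:25]
[26] read 'a'  n9⇒n7 (via fail)
[27] read 'a'  n7⇒n8
[28] read 'b'  n8⇒n9  ** P1@[25:28]
[29] read 'c'  n9⇒n16 (via fail)  ** P5@[27:29],P7@[29:29]
[30] read 'b'  n16⇒n13 (via fail)  ** P3@[29:30]
[31] read 'b'  n13⇒n6 (via fail)
[32] read 'a'  n6⇒n7
[33] read 'a'  n7⇒n8
[34] read 'b'  n8⇒n9  ** P1@[31:34]
[35] read 'a'  n9⇒n7 (via fail)
[36] read 'b'  n7⇒n15 (via fail)
[37] read 'a'  n15⇒n7 (via fail)
[38] read 'a'  n7⇒n8
[39] read 'c'  n8⇒n3 (via fail)  ** P7@[39:39]

Matches: [[0,7],[1,7],[2,2],[2,7],[5,5],[5,7],[6,7],[7,2],[7,7],[8,3],[11,6],[12,7],[15,5],[15,7],[18,7],[19,3],[20,0],[20,4],[20,7],[21,3],[25,1],[28,1],[29,5],[29,7],[30,3],[34,1],[39,7]]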